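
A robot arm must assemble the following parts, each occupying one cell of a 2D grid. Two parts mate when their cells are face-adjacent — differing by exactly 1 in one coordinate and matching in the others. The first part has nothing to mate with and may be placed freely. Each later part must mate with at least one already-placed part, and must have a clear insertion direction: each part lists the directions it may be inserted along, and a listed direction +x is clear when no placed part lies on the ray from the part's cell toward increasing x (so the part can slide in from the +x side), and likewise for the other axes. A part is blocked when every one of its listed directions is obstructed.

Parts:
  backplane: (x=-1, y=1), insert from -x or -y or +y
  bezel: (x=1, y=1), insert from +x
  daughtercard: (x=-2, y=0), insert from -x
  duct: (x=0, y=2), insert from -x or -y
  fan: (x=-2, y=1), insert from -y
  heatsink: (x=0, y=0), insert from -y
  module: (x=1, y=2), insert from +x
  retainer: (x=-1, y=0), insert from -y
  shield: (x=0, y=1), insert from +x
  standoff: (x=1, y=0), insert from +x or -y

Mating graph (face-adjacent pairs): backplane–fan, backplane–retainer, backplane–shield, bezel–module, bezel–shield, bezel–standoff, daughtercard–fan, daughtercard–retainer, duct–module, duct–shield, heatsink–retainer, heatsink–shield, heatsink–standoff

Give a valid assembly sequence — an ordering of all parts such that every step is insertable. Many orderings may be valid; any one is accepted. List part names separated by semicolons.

duct; shield; module; heatsink; standoff; bezel; backplane; fan; daughtercard; retainer

1. duct@(0, 2) [-x clear] — {duct}
2. shield@(0, 1) [+x clear] — {duct, shield}
3. module@(1, 2) [+x clear] — {duct, module, shield}
4. heatsink@(0, 0) [-y clear] — {duct, heatsink, module, shield}
5. standoff@(1, 0) [+x clear] — {duct, heatsink, module, shield, standoff}
6. bezel@(1, 1) [+x clear] — {bezel, duct, heatsink, module, shield, standoff}
7. backplane@(-1, 1) [-x clear] — {backplane, bezel, duct, heatsink, module, shield, standoff}
8. fan@(-2, 1) [-y clear] — {backplane, bezel, duct, fan, heatsink, module, shield, standoff}
9. daughtercard@(-2, 0) [-x clear] — {backplane, bezel, daughtercard, duct, fan, heatsink, module, shield, standoff}
10. retainer@(-1, 0) [-y clear] — {backplane, bezel, daughtercard, duct, fan, heatsink, module, retainer, shield, standoff}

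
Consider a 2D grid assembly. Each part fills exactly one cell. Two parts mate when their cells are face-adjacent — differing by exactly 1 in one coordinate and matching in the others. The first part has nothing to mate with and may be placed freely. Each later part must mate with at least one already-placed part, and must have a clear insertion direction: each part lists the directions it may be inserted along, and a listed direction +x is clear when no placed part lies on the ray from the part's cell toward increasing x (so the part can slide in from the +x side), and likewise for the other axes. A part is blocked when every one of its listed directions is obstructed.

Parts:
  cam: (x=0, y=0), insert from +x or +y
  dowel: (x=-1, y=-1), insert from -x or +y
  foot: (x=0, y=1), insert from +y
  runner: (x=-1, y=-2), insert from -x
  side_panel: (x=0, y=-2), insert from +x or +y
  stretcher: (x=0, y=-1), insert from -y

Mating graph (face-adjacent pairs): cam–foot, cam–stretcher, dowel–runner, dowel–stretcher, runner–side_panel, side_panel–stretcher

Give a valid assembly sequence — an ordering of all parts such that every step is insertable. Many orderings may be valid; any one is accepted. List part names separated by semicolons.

1. stretcher@(0, -1) [-y clear] — {stretcher}
2. side_panel@(0, -2) [+x clear] — {side_panel, stretcher}
3. runner@(-1, -2) [-x clear] — {runner, side_panel, stretcher}
4. dowel@(-1, -1) [-x clear] — {dowel, runner, side_panel, stretcher}
5. cam@(0, 0) [+x clear] — {cam, dowel, runner, side_panel, stretcher}
6. foot@(0, 1) [+y clear] — {cam, dowel, foot, runner, side_panel, stretcher}

stretcher; side_panel; runner; dowel; cam; foot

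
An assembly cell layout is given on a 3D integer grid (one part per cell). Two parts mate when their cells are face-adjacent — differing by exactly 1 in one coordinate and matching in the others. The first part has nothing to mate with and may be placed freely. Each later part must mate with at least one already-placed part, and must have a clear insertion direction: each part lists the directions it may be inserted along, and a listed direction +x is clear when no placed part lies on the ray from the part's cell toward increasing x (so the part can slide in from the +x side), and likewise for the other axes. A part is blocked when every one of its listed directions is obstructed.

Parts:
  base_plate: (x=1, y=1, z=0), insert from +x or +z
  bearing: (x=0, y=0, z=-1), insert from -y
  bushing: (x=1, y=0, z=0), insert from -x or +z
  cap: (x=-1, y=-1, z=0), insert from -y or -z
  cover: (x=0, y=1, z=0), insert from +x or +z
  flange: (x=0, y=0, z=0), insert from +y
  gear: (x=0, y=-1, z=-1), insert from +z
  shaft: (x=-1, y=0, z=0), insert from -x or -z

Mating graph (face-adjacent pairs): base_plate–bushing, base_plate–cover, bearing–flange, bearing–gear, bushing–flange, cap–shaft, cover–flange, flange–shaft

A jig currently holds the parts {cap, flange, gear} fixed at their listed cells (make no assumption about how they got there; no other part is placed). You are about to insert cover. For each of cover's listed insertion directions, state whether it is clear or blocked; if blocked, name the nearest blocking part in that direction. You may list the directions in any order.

+x: ray from cover(0, 1, 0) has no placed part ⇒ clear
+z: ray from cover(0, 1, 0) has no placed part ⇒ clear

+x: clear; +z: clear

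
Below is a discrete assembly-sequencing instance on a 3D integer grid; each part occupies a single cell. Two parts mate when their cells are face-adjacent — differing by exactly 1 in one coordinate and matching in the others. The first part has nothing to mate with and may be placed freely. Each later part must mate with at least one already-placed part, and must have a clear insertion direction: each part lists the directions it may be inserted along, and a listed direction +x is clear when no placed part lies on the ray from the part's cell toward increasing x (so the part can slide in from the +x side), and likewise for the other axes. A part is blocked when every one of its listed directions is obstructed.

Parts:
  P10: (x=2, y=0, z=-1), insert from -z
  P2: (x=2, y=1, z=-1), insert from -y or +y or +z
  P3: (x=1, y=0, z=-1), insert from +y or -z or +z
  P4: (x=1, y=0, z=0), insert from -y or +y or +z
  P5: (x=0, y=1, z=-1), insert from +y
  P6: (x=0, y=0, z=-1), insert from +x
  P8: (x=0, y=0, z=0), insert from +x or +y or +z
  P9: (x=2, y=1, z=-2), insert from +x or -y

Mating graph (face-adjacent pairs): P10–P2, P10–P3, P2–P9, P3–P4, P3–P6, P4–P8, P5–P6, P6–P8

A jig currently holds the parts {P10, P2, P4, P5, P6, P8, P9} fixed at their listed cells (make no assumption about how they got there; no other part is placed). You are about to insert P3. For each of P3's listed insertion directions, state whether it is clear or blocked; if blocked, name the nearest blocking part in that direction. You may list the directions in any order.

+y: ray from P3(1, 0, -1) has no placed part ⇒ clear
-z: ray from P3(1, 0, -1) has no placed part ⇒ clear
+z: nearest on ray is P4@(1, 0, 0) ⇒ blocked

+y: clear; +z: blocked by P4; -z: clear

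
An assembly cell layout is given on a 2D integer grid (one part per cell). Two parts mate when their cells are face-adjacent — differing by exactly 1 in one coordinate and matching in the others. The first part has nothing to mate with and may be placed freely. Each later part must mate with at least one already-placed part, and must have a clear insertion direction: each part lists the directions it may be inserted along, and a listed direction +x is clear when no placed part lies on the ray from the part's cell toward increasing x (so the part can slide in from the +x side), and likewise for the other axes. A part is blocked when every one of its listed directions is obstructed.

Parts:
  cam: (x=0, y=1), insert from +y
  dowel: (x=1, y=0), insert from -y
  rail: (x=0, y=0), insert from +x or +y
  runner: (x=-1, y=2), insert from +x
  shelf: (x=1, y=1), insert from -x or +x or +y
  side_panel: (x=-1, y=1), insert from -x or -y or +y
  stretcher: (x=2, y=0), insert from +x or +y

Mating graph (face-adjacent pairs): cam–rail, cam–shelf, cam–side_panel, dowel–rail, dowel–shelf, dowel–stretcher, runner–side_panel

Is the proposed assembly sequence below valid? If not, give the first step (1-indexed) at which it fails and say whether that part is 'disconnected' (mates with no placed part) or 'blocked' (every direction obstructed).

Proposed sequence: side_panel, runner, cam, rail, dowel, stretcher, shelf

1. side_panel@(-1, 1) [-x clear] — {side_panel}
2. runner@(-1, 2) [+x clear] — {runner, side_panel}
3. cam@(0, 1) [+y clear] — {cam, runner, side_panel}
4. rail@(0, 0) [+x clear] — {cam, rail, runner, side_panel}
5. dowel@(1, 0) [-y clear] — {cam, dowel, rail, runner, side_panel}
6. stretcher@(2, 0) [+x clear] — {cam, dowel, rail, runner, side_panel, stretcher}
7. shelf@(1, 1) [+x clear] — {cam, dowel, rail, runner, shelf, side_panel, stretcher}

Valid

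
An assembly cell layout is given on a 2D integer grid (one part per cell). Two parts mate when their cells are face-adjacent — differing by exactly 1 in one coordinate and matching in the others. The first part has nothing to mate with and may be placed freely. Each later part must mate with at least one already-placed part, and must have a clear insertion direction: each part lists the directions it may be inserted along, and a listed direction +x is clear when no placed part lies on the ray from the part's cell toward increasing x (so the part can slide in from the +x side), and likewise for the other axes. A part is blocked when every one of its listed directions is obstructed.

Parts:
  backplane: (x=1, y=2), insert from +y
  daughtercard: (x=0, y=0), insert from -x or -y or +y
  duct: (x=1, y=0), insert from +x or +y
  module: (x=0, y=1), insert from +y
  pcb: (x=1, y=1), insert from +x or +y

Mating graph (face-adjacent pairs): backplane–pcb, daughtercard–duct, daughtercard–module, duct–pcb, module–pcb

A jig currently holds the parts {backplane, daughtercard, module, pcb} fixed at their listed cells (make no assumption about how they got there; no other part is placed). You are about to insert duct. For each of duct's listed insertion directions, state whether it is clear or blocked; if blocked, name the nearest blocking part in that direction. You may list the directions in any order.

+x: ray from duct(1, 0) has no placed part ⇒ clear
+y: nearest on ray is pcb@(1, 1) ⇒ blocked

+x: clear; +y: blocked by pcb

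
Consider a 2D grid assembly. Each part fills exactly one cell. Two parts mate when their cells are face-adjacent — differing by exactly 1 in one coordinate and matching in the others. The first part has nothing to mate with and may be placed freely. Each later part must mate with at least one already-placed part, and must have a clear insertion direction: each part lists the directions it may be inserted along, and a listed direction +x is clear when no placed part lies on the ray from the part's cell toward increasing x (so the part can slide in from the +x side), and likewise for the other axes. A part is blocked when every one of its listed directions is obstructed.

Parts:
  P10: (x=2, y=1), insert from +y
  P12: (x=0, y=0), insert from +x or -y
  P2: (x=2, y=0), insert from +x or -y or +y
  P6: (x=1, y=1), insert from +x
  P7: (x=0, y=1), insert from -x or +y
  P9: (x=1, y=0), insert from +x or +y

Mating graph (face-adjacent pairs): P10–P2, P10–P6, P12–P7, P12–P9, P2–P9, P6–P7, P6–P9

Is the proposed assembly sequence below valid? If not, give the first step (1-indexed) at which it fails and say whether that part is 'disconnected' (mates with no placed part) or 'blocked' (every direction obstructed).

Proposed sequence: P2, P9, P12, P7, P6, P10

Valid

1. P2@(2, 0) [+x clear] — {P2}
2. P9@(1, 0) [+y clear] — {P2, P9}
3. P12@(0, 0) [-y clear] — {P12, P2, P9}
4. P7@(0, 1) [-x clear] — {P12, P2, P7, P9}
5. P6@(1, 1) [+x clear] — {P12, P2, P6, P7, P9}
6. P10@(2, 1) [+y clear] — {P10, P12, P2, P6, P7, P9}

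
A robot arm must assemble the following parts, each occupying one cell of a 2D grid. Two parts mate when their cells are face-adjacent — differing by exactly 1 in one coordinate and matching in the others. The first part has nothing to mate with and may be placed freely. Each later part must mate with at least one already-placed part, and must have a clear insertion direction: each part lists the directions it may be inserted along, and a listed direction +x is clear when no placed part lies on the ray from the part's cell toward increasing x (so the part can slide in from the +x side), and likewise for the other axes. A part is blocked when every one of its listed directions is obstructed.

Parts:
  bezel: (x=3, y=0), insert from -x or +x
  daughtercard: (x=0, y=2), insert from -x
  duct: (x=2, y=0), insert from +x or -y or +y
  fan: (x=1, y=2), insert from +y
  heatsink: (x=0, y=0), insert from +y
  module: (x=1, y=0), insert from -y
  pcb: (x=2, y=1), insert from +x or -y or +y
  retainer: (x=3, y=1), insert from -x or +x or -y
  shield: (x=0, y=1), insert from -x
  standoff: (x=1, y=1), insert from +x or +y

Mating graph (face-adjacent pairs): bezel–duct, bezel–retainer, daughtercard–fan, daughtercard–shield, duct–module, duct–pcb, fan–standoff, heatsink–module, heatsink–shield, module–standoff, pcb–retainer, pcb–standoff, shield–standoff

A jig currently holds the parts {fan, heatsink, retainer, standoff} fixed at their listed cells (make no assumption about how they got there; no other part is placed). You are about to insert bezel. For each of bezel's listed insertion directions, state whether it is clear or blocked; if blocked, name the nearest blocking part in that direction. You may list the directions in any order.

-x: nearest on ray is heatsink@(0, 0) ⇒ blocked
+x: ray from bezel(3, 0) has no placed part ⇒ clear

+x: clear; -x: blocked by heatsink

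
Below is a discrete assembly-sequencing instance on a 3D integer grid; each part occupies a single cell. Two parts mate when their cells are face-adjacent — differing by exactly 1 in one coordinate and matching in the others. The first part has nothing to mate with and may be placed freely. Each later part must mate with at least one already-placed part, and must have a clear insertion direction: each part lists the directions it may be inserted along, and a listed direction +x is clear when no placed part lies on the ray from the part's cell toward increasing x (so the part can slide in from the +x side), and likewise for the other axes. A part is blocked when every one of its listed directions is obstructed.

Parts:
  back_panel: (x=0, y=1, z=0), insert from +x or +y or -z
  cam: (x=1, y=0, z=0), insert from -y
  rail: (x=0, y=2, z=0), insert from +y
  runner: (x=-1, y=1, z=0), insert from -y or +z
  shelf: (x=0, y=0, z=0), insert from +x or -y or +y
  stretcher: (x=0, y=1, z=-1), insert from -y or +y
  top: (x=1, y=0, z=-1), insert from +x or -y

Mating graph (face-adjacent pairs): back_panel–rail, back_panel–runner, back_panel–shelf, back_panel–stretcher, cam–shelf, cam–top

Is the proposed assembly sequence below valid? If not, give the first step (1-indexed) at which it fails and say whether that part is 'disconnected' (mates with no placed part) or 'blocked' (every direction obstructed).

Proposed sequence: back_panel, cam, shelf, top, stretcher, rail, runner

Invalid at step 2 (disconnected)

1. back_panel@(0, 1, 0) [+x clear] — {back_panel}
2. cam@(1, 0, 0) — no placed neighbour ⇒ disconnected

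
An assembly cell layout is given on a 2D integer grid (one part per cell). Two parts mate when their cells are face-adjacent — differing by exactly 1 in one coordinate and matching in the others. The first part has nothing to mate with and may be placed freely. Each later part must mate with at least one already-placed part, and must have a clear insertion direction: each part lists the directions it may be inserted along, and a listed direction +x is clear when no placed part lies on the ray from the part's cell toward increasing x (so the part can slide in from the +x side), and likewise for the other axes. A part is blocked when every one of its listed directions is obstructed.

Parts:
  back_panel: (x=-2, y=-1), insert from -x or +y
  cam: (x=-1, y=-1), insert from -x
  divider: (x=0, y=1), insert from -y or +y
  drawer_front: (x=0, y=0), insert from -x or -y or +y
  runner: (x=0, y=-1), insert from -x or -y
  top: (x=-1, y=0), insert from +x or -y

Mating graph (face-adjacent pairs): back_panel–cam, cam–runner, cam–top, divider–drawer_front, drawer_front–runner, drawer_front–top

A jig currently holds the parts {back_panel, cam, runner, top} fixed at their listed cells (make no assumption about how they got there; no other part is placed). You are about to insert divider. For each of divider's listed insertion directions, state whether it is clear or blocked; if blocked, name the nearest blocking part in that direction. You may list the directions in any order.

-y: nearest on ray is runner@(0, -1) ⇒ blocked
+y: ray from divider(0, 1) has no placed part ⇒ clear

+y: clear; -y: blocked by runner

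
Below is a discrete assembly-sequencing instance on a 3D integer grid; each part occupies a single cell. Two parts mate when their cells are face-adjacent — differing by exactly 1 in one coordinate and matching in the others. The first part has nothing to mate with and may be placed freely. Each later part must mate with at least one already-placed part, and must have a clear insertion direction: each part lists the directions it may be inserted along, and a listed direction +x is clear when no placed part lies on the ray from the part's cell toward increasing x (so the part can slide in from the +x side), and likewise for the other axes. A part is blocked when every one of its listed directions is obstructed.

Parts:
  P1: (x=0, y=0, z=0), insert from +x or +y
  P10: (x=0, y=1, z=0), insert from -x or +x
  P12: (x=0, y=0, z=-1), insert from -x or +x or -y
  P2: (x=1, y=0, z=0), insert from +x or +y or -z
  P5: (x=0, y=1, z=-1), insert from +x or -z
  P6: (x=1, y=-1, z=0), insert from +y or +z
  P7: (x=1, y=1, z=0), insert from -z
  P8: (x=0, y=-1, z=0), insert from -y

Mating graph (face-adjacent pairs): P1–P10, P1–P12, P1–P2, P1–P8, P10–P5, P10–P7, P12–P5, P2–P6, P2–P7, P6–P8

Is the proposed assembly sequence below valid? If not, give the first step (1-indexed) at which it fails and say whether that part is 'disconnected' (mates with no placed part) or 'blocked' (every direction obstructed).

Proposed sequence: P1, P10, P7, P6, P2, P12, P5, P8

Invalid at step 4 (disconnected)

1. P1@(0, 0, 0) [+x clear] — {P1}
2. P10@(0, 1, 0) [-x clear] — {P1, P10}
3. P7@(1, 1, 0) [-z clear] — {P1, P10, P7}
4. P6@(1, -1, 0) — no placed neighbour ⇒ disconnected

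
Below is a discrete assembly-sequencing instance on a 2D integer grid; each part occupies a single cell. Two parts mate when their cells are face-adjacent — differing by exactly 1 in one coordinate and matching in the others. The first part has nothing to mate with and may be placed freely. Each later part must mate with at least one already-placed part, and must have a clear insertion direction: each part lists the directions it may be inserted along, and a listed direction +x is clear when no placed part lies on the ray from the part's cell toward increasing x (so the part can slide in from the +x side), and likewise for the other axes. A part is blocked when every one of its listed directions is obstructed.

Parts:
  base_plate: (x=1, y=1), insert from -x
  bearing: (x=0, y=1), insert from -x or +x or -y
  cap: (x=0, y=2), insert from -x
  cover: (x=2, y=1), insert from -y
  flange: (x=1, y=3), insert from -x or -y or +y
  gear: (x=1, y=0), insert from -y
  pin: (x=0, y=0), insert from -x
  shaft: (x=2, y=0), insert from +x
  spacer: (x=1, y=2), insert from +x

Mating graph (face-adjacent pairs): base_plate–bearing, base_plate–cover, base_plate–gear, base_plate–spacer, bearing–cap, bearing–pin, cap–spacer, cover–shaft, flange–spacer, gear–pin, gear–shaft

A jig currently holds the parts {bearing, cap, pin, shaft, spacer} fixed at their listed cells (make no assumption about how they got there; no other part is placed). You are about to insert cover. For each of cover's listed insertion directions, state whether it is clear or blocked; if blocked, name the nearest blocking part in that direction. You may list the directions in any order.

-y: nearest on ray is shaft@(2, 0) ⇒ blocked

-y: blocked by shaft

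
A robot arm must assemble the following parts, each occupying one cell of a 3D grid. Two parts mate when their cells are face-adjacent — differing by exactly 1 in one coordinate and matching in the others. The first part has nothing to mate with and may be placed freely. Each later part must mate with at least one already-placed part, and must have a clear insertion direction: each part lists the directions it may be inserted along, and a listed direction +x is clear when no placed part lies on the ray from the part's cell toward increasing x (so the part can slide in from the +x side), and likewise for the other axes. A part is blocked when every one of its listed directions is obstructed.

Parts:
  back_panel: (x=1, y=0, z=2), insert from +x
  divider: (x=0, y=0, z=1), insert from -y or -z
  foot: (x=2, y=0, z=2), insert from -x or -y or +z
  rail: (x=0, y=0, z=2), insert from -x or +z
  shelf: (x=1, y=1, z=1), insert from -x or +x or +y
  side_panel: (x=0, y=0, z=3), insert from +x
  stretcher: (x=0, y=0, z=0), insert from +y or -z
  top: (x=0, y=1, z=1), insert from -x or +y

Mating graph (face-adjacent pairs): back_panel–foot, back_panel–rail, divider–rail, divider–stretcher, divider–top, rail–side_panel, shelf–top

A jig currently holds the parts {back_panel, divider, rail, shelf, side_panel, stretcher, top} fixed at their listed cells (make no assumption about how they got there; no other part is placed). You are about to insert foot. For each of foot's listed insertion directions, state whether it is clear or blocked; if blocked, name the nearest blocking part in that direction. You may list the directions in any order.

-x: nearest on ray is back_panel@(1, 0, 2) ⇒ blocked
-y: ray from foot(2, 0, 2) has no placed part ⇒ clear
+z: ray from foot(2, 0, 2) has no placed part ⇒ clear

+z: clear; -x: blocked by back_panel; -y: clear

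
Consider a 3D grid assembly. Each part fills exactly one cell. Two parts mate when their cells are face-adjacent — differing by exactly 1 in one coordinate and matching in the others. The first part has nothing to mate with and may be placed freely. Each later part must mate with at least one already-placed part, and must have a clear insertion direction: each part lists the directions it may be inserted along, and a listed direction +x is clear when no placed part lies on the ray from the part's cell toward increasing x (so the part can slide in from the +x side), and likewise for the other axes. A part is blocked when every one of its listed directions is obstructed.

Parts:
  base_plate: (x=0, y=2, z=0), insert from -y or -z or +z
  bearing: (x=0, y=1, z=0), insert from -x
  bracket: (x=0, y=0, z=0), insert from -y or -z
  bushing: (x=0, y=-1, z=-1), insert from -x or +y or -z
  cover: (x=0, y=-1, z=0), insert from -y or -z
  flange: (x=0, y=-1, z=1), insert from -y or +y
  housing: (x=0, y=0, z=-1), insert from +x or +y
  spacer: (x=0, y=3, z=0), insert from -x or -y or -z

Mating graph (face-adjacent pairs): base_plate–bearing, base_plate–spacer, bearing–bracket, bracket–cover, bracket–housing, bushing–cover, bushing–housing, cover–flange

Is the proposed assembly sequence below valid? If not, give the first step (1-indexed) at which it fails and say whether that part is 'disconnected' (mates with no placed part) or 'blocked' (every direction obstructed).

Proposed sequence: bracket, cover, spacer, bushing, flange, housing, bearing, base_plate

1. bracket@(0, 0, 0) [-y clear] — {bracket}
2. cover@(0, -1, 0) [-y clear] — {bracket, cover}
3. spacer@(0, 3, 0) — no placed neighbour ⇒ disconnected

Invalid at step 3 (disconnected)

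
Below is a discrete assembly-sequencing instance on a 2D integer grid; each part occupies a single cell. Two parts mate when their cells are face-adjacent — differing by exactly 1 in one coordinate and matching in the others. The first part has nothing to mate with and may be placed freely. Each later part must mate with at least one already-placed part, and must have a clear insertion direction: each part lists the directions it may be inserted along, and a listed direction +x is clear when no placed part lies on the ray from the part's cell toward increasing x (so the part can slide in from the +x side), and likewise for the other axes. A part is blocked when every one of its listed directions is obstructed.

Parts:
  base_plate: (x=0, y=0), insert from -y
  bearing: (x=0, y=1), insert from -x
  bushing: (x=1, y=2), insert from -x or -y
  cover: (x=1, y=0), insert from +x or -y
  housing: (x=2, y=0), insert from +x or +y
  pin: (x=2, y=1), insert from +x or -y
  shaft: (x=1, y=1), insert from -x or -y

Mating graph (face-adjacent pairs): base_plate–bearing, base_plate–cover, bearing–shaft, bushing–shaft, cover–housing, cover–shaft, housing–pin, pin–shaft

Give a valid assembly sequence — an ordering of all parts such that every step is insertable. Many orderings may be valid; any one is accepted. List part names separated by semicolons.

bushing; shaft; pin; housing; cover; base_plate; bearing

1. bushing@(1, 2) [-x clear] — {bushing}
2. shaft@(1, 1) [-x clear] — {bushing, shaft}
3. pin@(2, 1) [+x clear] — {bushing, pin, shaft}
4. housing@(2, 0) [+x clear] — {bushing, housing, pin, shaft}
5. cover@(1, 0) [-y clear] — {bushing, cover, housing, pin, shaft}
6. base_plate@(0, 0) [-y clear] — {base_plate, bushing, cover, housing, pin, shaft}
7. bearing@(0, 1) [-x clear] — {base_plate, bearing, bushing, cover, housing, pin, shaft}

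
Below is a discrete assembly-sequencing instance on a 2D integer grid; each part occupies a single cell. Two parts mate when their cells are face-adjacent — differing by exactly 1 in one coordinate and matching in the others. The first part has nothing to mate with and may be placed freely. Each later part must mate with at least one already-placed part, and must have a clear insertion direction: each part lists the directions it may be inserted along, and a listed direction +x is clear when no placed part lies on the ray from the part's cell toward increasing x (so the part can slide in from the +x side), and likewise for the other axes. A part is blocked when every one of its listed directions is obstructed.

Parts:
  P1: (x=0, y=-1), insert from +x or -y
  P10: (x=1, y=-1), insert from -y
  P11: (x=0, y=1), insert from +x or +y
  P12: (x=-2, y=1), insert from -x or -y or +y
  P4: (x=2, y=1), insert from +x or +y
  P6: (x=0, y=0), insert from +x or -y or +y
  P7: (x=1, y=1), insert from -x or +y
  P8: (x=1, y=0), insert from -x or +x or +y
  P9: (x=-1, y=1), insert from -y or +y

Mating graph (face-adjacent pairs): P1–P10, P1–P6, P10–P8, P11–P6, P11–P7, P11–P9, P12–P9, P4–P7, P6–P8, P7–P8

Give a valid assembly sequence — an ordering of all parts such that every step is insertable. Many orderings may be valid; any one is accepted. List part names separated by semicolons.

1. P12@(-2, 1) [-x clear] — {P12}
2. P9@(-1, 1) [-y clear] — {P12, P9}
3. P11@(0, 1) [+x clear] — {P11, P12, P9}
4. P7@(1, 1) [+y clear] — {P11, P12, P7, P9}
5. P4@(2, 1) [+x clear] — {P11, P12, P4, P7, P9}
6. P6@(0, 0) [+x clear] — {P11, P12, P4, P6, P7, P9}
7. P1@(0, -1) [+x clear] — {P1, P11, P12, P4, P6, P7, P9}
8. P10@(1, -1) [-y clear] — {P1, P10, P11, P12, P4, P6, P7, P9}
9. P8@(1, 0) [+x clear] — {P1, P10, P11, P12, P4, P6, P7, P8, P9}

P12; P9; P11; P7; P4; P6; P1; P10; P8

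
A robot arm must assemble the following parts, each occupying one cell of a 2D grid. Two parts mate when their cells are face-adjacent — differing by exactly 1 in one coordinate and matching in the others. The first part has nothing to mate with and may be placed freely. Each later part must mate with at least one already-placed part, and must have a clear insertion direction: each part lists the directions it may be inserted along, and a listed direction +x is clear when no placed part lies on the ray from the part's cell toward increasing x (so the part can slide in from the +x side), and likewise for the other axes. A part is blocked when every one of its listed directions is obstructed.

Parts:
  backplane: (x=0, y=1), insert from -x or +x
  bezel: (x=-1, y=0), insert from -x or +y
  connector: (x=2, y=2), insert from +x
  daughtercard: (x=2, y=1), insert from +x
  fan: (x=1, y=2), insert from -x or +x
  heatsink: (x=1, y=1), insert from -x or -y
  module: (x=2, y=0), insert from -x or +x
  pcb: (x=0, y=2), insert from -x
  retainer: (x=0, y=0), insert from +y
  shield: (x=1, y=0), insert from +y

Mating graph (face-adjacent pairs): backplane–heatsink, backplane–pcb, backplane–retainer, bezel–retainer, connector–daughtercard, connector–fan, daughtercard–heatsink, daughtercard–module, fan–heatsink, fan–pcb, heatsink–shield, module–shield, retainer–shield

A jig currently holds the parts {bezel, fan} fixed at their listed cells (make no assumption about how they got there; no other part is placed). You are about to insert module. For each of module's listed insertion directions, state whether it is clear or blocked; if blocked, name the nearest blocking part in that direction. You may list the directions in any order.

+x: clear; -x: blocked by bezel

-x: nearest on ray is bezel@(-1, 0) ⇒ blocked
+x: ray from module(2, 0) has no placed part ⇒ clear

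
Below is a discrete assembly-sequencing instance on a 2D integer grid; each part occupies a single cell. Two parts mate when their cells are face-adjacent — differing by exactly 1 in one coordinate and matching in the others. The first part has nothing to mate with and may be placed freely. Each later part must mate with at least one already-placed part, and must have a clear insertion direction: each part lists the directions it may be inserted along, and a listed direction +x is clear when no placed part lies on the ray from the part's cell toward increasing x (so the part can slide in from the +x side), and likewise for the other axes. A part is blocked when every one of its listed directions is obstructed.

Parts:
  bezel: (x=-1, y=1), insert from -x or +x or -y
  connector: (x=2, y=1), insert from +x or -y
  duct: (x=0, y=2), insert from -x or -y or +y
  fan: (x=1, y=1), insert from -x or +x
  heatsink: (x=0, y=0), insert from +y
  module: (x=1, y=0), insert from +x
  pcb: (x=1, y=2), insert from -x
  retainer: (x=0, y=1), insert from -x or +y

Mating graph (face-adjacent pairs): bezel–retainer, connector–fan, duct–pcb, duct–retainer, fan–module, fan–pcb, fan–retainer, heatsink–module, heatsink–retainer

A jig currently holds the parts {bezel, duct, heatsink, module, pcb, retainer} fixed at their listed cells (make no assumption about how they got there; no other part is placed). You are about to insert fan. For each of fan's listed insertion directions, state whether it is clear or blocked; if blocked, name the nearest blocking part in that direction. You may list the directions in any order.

+x: clear; -x: blocked by retainer

-x: nearest on ray is retainer@(0, 1) ⇒ blocked
+x: ray from fan(1, 1) has no placed part ⇒ clear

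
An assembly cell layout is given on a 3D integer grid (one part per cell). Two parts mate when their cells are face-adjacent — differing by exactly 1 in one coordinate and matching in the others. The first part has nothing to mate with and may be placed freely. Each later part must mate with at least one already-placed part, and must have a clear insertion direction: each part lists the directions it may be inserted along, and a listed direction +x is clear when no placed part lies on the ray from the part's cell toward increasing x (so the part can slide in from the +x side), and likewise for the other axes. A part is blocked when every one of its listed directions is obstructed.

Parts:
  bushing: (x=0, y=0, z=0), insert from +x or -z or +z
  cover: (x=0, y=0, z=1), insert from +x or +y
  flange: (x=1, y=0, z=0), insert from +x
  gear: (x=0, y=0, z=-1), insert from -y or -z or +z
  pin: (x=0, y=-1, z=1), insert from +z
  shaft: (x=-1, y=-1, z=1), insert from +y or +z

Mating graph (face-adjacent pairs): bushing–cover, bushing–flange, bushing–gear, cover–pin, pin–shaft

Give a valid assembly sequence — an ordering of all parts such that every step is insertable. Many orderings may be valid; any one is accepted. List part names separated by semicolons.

1. gear@(0, 0, -1) [-y clear] — {gear}
2. bushing@(0, 0, 0) [+x clear] — {bushing, gear}
3. flange@(1, 0, 0) [+x clear] — {bushing, flange, gear}
4. cover@(0, 0, 1) [+x clear] — {bushing, cover, flange, gear}
5. pin@(0, -1, 1) [+z clear] — {bushing, cover, flange, gear, pin}
6. shaft@(-1, -1, 1) [+y clear] — {bushing, cover, flange, gear, pin, shaft}

gear; bushing; flange; cover; pin; shaft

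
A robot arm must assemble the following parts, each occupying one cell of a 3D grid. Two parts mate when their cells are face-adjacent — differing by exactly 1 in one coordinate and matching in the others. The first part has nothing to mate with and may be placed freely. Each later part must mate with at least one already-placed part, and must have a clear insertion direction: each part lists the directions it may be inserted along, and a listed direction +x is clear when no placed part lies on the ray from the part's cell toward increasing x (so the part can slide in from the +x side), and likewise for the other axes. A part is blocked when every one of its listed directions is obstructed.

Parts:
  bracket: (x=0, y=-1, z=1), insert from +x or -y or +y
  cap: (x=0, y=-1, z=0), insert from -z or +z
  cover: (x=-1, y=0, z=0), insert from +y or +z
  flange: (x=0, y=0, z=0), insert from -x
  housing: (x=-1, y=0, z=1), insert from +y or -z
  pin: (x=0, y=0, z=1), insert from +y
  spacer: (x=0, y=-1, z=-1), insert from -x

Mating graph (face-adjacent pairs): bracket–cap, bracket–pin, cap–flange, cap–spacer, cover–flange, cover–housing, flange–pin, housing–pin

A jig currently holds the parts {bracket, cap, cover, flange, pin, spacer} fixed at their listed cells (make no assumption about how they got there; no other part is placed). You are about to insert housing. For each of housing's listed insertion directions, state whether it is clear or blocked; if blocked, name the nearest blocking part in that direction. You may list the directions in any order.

+y: ray from housing(-1, 0, 1) has no placed part ⇒ clear
-z: nearest on ray is cover@(-1, 0, 0) ⇒ blocked

+y: clear; -z: blocked by cover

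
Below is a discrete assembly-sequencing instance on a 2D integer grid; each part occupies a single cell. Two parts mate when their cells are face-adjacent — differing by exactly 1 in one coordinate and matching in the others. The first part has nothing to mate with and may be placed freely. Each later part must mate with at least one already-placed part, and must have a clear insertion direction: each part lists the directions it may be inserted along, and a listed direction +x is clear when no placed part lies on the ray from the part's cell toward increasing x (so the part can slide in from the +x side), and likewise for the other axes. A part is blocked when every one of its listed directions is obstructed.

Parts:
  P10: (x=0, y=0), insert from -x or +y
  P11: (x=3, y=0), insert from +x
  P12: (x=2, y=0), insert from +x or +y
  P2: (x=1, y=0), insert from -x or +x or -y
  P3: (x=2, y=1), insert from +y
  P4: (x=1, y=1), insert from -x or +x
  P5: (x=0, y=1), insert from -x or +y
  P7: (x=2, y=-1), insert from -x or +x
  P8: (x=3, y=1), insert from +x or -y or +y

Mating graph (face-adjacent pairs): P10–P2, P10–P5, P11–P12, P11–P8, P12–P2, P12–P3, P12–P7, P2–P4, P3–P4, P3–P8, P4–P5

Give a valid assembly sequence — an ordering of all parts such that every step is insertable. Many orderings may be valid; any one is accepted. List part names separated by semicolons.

1. P2@(1, 0) [-x clear] — {P2}
2. P4@(1, 1) [-x clear] — {P2, P4}
3. P5@(0, 1) [-x clear] — {P2, P4, P5}
4. P3@(2, 1) [+y clear] — {P2, P3, P4, P5}
5. P12@(2, 0) [+x clear] — {P12, P2, P3, P4, P5}
6. P7@(2, -1) [-x clear] — {P12, P2, P3, P4, P5, P7}
7. P11@(3, 0) [+x clear] — {P11, P12, P2, P3, P4, P5, P7}
8. P10@(0, 0) [-x clear] — {P10, P11, P12, P2, P3, P4, P5, P7}
9. P8@(3, 1) [+x clear] — {P10, P11, P12, P2, P3, P4, P5, P7, P8}

P2; P4; P5; P3; P12; P7; P11; P10; P8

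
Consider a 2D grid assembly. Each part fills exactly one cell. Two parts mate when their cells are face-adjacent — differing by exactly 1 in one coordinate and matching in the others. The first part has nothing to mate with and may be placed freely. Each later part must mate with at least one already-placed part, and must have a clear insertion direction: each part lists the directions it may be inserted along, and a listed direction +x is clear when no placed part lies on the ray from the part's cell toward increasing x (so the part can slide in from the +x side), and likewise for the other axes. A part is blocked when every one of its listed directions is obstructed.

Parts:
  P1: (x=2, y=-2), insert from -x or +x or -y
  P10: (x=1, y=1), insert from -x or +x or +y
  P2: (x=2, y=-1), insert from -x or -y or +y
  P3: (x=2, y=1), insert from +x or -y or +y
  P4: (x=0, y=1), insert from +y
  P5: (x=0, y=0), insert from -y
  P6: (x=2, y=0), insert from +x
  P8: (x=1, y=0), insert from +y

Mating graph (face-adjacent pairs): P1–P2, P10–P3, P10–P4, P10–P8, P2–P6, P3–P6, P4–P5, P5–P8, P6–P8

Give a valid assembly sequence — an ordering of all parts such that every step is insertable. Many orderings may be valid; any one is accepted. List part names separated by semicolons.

P8; P6; P3; P10; P4; P2; P1; P5

1. P8@(1, 0) [+y clear] — {P8}
2. P6@(2, 0) [+x clear] — {P6, P8}
3. P3@(2, 1) [+x clear] — {P3, P6, P8}
4. P10@(1, 1) [-x clear] — {P10, P3, P6, P8}
5. P4@(0, 1) [+y clear] — {P10, P3, P4, P6, P8}
6. P2@(2, -1) [-x clear] — {P10, P2, P3, P4, P6, P8}
7. P1@(2, -2) [-x clear] — {P1, P10, P2, P3, P4, P6, P8}
8. P5@(0, 0) [-y clear] — {P1, P10, P2, P3, P4, P5, P6, P8}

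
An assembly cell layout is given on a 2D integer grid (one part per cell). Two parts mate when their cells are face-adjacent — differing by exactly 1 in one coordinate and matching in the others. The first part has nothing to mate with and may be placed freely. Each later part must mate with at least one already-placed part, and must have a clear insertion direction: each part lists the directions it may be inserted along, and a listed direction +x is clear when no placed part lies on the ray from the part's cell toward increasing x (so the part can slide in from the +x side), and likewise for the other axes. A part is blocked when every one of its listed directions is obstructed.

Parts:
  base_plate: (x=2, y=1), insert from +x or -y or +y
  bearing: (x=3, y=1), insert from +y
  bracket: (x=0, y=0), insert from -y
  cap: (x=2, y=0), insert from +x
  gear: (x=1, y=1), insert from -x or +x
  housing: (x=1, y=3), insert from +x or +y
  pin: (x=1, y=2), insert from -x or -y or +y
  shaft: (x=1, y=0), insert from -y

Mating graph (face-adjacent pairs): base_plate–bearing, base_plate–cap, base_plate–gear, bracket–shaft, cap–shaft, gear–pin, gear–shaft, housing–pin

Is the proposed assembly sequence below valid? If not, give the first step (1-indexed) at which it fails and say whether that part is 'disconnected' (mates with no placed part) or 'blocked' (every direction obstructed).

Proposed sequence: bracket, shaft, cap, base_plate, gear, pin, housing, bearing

Valid

1. bracket@(0, 0) [-y clear] — {bracket}
2. shaft@(1, 0) [-y clear] — {bracket, shaft}
3. cap@(2, 0) [+x clear] — {bracket, cap, shaft}
4. base_plate@(2, 1) [+x clear] — {base_plate, bracket, cap, shaft}
5. gear@(1, 1) [-x clear] — {base_plate, bracket, cap, gear, shaft}
6. pin@(1, 2) [-x clear] — {base_plate, bracket, cap, gear, pin, shaft}
7. housing@(1, 3) [+x clear] — {base_plate, bracket, cap, gear, housing, pin, shaft}
8. bearing@(3, 1) [+y clear] — {base_plate, bearing, bracket, cap, gear, housing, pin, shaft}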